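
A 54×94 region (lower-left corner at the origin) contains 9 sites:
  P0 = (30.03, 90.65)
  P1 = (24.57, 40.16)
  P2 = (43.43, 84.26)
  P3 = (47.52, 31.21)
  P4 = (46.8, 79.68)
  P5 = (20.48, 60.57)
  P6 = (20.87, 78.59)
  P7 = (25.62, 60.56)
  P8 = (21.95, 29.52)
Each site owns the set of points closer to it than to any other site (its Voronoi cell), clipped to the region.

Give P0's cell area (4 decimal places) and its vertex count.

Area of P0's cell: 199.5032 (3 vertices)

1. box [0,54]×[0,94]: [(0, 0) (54, 0) (54, 94) (0, 94)]
2. ⊥bis P0·P1 via (27.3,65.405): [(0, 68.3572) (54, 62.5177) (54, 94) (0, 94)]  |A|=1542.3781
3. ⊥bis P0·P2 via (36.73,87.455): [(0, 68.3572) (26.2683, 65.5166) (39.8511, 94) (0, 94)]  |A|=904.3441
4. ⊥bis P0·P3 via (38.775,60.93): [(0, 68.3572) (26.2683, 65.5166) (39.8511, 94) (0, 94)]  |A|=904.3441
5. ⊥bis P0·P4 via (38.415,85.165): [(0, 68.3572) (25.6087, 65.5879) (28.168, 69.5003) (39.8511, 94) (0, 94)]  |A|=902.9626
6. ⊥bis P0·P5 via (25.255,75.61): [(0, 83.6281) (30.3154, 74.0034) (39.8511, 94) (0, 94)]  |A|=555.6569
7. ⊥bis P0·P6 via (25.45,84.62): [(32.7383, 79.0843) (39.8511, 94) (13.1003, 94)]  |A|=199.5032
8. ⊥bis P0·P7 via (27.825,75.605): [(32.7383, 79.0843) (39.8511, 94) (13.1003, 94)]  |A|=199.5032
9. ⊥bis P0·P8 via (25.99,60.085): [(32.7383, 79.0843) (39.8511, 94) (13.1003, 94)]  |A|=199.5032
10. canonical 3-gon: [(32.7383, 79.0843) (39.8511, 94) (13.1003, 94)]
11. shoelace: 199.5032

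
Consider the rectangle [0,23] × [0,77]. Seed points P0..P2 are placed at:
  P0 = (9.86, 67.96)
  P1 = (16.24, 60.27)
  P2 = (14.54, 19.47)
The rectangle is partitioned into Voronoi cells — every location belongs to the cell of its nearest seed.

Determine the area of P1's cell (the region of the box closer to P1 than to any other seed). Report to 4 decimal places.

Area of P1's cell: 524.3301

1. box [0,23]×[0,77]: [(0, 0) (23, 0) (23, 77) (0, 77)]
2. ⊥bis P1·P0 via (13.05,64.115): [(0, 53.2881) (0, 0) (23, 0) (23, 72.37)]  |A|=1445.068
3. ⊥bis P1·P2 via (15.39,39.87): [(0, 53.2881) (0, 40.5112) (23, 39.5529) (23, 72.37)]  |A|=524.3301
4. canonical 4-gon: [(0, 53.2881) (0, 40.5112) (23, 39.5529) (23, 72.37)]
5. shoelace: 524.3301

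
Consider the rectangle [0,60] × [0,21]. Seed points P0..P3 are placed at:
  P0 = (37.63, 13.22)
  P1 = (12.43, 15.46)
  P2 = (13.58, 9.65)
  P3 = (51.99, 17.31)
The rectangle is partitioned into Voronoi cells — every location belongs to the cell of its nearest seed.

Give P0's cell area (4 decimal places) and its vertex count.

Area of P0's cell: 424.5413 (5 vertices)

1. box [0,60]×[0,21]: [(0, 0) (60, 0) (60, 21) (0, 21)]
2. ⊥bis P0·P1 via (25.03,14.34): [(23.7553, 0) (60, 0) (60, 21) (25.622, 21)]  |A|=741.538
3. ⊥bis P0·P2 via (25.605,11.435): [(25.0839, 14.9458) (27.3024, 0) (60, 0) (60, 21) (25.622, 21)]  |A|=715.0309
4. ⊥bis P0·P3 via (44.81,15.265): [(25.0839, 14.9458) (27.3024, 0) (49.1578, 0) (43.1766, 21) (25.622, 21)]  |A|=424.5413
5. canonical 5-gon: [(25.0839, 14.9458) (27.3024, 0) (49.1578, 0) (43.1766, 21) (25.622, 21)]
6. shoelace: 424.5413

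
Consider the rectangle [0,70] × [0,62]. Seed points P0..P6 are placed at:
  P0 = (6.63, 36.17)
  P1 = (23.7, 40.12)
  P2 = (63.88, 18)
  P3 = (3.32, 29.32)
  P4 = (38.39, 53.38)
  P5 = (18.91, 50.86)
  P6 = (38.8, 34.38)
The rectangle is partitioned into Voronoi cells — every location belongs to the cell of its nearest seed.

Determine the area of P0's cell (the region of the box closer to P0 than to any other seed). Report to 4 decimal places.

Area of P0's cell: 260.4539

1. box [0,70]×[0,62]: [(0, 0) (70, 0) (70, 62) (0, 62)]
2. ⊥bis P0·P1 via (15.165,38.145): [(0, 0) (23.9918, 0) (9.645, 62) (0, 62)]  |A|=1042.7379
3. ⊥bis P0·P2 via (35.255,27.085): [(0, 0) (23.9918, 0) (9.645, 62) (0, 62)]  |A|=1042.7379
4. ⊥bis P0·P3 via (4.975,32.745): [(0, 35.149) (17.8547, 26.5214) (9.645, 62) (0, 62)]  |A|=410.8034
5. ⊥bis P0·P4 via (22.51,44.775): [(0, 35.149) (17.8547, 26.5214) (9.645, 62) (0, 62)]  |A|=410.8034
6. ⊥bis P0·P5 via (12.77,43.515): [(0, 54.19) (0, 35.149) (17.8547, 26.5214) (14.1988, 42.3206)]  |A|=260.4539
7. ⊥bis P0·P6 via (22.715,35.275): [(0, 54.19) (0, 35.149) (17.8547, 26.5214) (14.1988, 42.3206)]  |A|=260.4539
8. canonical 4-gon: [(0, 54.19) (0, 35.149) (17.8547, 26.5214) (14.1988, 42.3206)]
9. shoelace: 260.4539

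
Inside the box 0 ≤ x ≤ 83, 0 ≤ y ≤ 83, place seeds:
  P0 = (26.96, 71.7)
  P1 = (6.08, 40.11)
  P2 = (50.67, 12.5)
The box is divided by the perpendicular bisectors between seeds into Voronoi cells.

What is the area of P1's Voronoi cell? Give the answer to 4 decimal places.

Area of P1's cell: 1519.8844

1. box [0,83]×[0,83]: [(0, 0) (83, 0) (83, 83) (0, 83)]
2. ⊥bis P1·P0 via (16.52,55.905): [(0, 66.8242) (0, 0) (83, 0) (83, 11.9638)]  |A|=3269.7022
3. ⊥bis P1·P2 via (28.375,26.305): [(37.9376, 41.7486) (0, 66.8242) (0, 0) (12.087, 0)]  |A|=1519.8844
4. canonical 4-gon: [(37.9376, 41.7486) (0, 66.8242) (0, 0) (12.087, 0)]
5. shoelace: 1519.8844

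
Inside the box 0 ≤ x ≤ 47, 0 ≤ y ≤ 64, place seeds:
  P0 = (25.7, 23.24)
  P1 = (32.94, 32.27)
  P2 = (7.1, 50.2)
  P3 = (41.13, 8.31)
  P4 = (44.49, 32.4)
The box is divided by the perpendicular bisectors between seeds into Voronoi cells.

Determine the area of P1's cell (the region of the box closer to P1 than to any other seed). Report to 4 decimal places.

Area of P1's cell: 501.5139

1. box [0,47]×[0,64]: [(0, 0) (47, 0) (47, 64) (0, 64)]
2. ⊥bis P1·P0 via (29.32,27.755): [(0, 51.263) (47, 13.5797) (47, 64) (0, 64)]  |A|=1484.1983
3. ⊥bis P1·P2 via (20.02,41.235): [(17.3344, 37.3647) (47, 13.5797) (47, 64) (35.8163, 64)]  |A|=896.8142
4. ⊥bis P1·P3 via (37.035,20.29): [(17.3344, 37.3647) (38.1537, 20.6724) (47, 23.6962) (47, 64) (35.8163, 64)]  |A|=852.0671
5. ⊥bis P1·P4 via (38.715,32.335): [(17.3344, 37.3647) (38.1537, 20.6724) (38.8436, 20.9082) (38.3586, 64) (35.8163, 64)]  |A|=501.5139
6. canonical 5-gon: [(17.3344, 37.3647) (38.1537, 20.6724) (38.8436, 20.9082) (38.3586, 64) (35.8163, 64)]
7. shoelace: 501.5139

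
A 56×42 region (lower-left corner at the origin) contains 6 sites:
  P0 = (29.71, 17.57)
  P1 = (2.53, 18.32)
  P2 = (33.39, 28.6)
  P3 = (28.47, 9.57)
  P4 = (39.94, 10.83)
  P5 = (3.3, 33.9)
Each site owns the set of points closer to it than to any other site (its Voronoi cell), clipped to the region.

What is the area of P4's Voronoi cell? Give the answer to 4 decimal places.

Area of P4's cell: 478.7998

1. box [0,56]×[0,42]: [(0, 0) (56, 0) (56, 42) (0, 42)]
2. ⊥bis P4·P0 via (34.825,14.2): [(25.4694, 0) (56, 0) (56, 42) (53.1409, 42)]  |A|=701.1834
3. ⊥bis P4·P1 via (21.235,14.575): [(25.4694, 0) (56, 0) (56, 42) (53.1409, 42)]  |A|=701.1834
4. ⊥bis P4·P2 via (36.665,19.715): [(39.0338, 20.5881) (25.4694, 0) (56, 0) (56, 26.8419)]  |A|=541.9864
5. ⊥bis P4·P3 via (34.205,10.2): [(39.0338, 20.5881) (33.917, 12.8218) (35.3255, 0) (56, 0) (56, 26.8419)]  |A|=478.7998
6. ⊥bis P4·P5 via (21.62,22.365): [(39.0338, 20.5881) (33.917, 12.8218) (35.3255, 0) (56, 0) (56, 26.8419)]  |A|=478.7998
7. canonical 5-gon: [(39.0338, 20.5881) (33.917, 12.8218) (35.3255, 0) (56, 0) (56, 26.8419)]
8. shoelace: 478.7998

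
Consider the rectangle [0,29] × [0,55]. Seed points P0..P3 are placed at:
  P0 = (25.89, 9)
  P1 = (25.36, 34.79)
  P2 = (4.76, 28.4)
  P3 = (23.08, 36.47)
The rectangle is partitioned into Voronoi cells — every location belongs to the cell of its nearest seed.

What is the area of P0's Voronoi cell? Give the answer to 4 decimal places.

1. box [0,29]×[0,55]: [(0, 0) (29, 0) (29, 55) (0, 55)]
2. ⊥bis P0·P1 via (25.625,21.895): [(0, 21.3684) (0, 0) (29, 0) (29, 21.9644)]  |A|=628.3249
3. ⊥bis P0·P2 via (15.325,18.7): [(18.1167, 21.7407) (0, 2.0084) (0, 0) (29, 0) (29, 21.9644)]  |A|=452.9547
4. ⊥bis P0·P3 via (24.485,22.735): [(18.1167, 21.7407) (0, 2.0084) (0, 0) (29, 0) (29, 21.9644)]  |A|=452.9547
5. canonical 5-gon: [(18.1167, 21.7407) (0, 2.0084) (0, 0) (29, 0) (29, 21.9644)]
6. shoelace: 452.9547

Area of P0's cell: 452.9547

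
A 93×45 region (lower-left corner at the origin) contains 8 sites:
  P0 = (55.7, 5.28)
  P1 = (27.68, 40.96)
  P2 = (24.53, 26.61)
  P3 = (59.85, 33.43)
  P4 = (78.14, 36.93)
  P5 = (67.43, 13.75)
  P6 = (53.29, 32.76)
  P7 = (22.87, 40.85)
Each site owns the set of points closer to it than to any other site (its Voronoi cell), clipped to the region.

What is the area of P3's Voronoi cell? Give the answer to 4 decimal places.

1. box [0,93]×[0,45]: [(0, 0) (93, 0) (93, 45) (0, 45)]
2. ⊥bis P3·P0 via (57.775,19.355): [(0, 27.8725) (93, 14.162) (93, 45) (0, 45)]  |A|=2230.3993
3. ⊥bis P3·P1 via (43.765,37.195): [(40.1958, 21.9466) (93, 14.162) (93, 45) (45.5919, 45)]  |A|=1360.6472
4. ⊥bis P3·P2 via (42.19,30.02): [(42.1428, 30.2645) (43.853, 21.4074) (93, 14.162) (93, 45) (45.5919, 45)]  |A|=1344.9122
5. ⊥bis P3·P4 via (68.995,35.18): [(42.1428, 30.2645) (43.853, 21.4074) (72.4369, 17.1935) (67.1158, 45) (45.5919, 45)]  |A|=667.9755
6. ⊥bis P3·P5 via (63.64,23.59): [(42.1428, 30.2645) (43.853, 21.4074) (54.0648, 19.902) (70.693, 26.3066) (67.1158, 45) (45.5919, 45)]  |A|=586.6236
7. ⊥bis P3·P6 via (56.57,33.095): [(57.7716, 21.3297) (70.693, 26.3066) (67.1158, 45) (55.3541, 45)]  |A|=268.876
8. ⊥bis P3·P7 via (41.36,37.14): [(57.7716, 21.3297) (70.693, 26.3066) (67.1158, 45) (55.3541, 45)]  |A|=268.876
9. canonical 4-gon: [(57.7716, 21.3297) (70.693, 26.3066) (67.1158, 45) (55.3541, 45)]
10. shoelace: 268.876

Area of P3's cell: 268.8760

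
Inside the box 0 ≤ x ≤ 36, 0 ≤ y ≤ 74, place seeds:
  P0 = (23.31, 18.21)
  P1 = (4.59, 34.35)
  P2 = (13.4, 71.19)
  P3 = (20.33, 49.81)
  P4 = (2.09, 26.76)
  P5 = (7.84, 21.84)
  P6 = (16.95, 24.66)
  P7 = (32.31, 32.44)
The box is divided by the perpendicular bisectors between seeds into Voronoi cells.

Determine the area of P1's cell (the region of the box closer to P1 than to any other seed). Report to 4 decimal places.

1. box [0,36]×[0,74]: [(0, 0) (36, 0) (36, 74) (0, 74)]
2. ⊥bis P1·P0 via (13.95,26.28): [(0, 10.1001) (36, 51.8547) (36, 74) (0, 74)]  |A|=1548.8137
3. ⊥bis P1·P2 via (8.995,52.77): [(0, 54.9211) (0, 10.1001) (32.038, 47.2594)]  |A|=717.9886
4. ⊥bis P1·P3 via (12.46,42.08): [(0, 54.7657) (0, 10.1001) (20.508, 33.8863)]  |A|=458.0003
5. ⊥bis P1·P4 via (3.34,30.555): [(0, 54.7657) (0, 31.6551) (14.4739, 26.8877) (20.508, 33.8863)]  |A|=302.007
6. ⊥bis P1·P5 via (6.215,28.095): [(0, 54.7657) (0, 31.6551) (8.7831, 28.7622) (18.1992, 31.2084) (20.508, 33.8863)]  |A|=286.2213
7. ⊥bis P1·P6 via (10.77,29.505): [(17.0027, 37.455) (0, 54.7657) (0, 31.6551) (8.7831, 28.7622) (10.5469, 29.2204)]  |A|=252.3182
8. ⊥bis P1·P7 via (18.45,33.395): [(17.0027, 37.455) (0, 54.7657) (0, 31.6551) (8.7831, 28.7622) (10.5469, 29.2204)]  |A|=252.3182
9. canonical 5-gon: [(17.0027, 37.455) (0, 54.7657) (0, 31.6551) (8.7831, 28.7622) (10.5469, 29.2204)]
10. shoelace: 252.3182

Area of P1's cell: 252.3182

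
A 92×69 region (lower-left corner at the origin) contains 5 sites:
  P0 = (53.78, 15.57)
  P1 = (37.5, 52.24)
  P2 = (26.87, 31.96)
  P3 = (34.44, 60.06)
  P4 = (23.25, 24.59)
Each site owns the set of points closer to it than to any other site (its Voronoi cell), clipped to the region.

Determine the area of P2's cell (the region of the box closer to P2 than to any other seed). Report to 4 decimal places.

1. box [0,92]×[0,69]: [(0, 0) (92, 0) (92, 69) (0, 69)]
2. ⊥bis P2·P0 via (40.325,23.765): [(0, 0) (25.8505, 0) (67.8762, 69) (0, 69)]  |A|=3233.5703
3. ⊥bis P2·P1 via (32.185,42.1): [(0, 58.9701) (0, 0) (25.8505, 0) (46.82, 34.4289)]  |A|=1825.4939
4. ⊥bis P2·P3 via (30.655,46.01): [(18.4555, 49.2965) (0, 54.2683) (0, 0) (25.8505, 0) (46.82, 34.4289)]  |A|=1782.1066
5. ⊥bis P2·P4 via (25.06,28.275): [(18.4555, 49.2965) (0, 54.2683) (0, 40.584) (38.9242, 21.4652) (46.82, 34.4289)]  |A|=714.8135
6. canonical 5-gon: [(18.4555, 49.2965) (0, 54.2683) (0, 40.584) (38.9242, 21.4652) (46.82, 34.4289)]
7. shoelace: 714.8135

Area of P2's cell: 714.8135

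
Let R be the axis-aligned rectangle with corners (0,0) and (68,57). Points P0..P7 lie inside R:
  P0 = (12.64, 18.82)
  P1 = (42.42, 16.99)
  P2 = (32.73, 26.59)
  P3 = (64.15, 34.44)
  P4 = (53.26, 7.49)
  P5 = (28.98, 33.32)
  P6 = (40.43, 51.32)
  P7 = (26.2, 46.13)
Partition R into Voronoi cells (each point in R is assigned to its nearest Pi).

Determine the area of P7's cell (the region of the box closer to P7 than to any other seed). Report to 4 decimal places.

Area of P7's cell: 603.0322

1. box [0,68]×[0,57]: [(0, 0) (68, 0) (68, 57) (0, 57)]
2. ⊥bis P7·P0 via (19.42,32.475): [(0, 42.1174) (68, 8.354) (68, 57) (0, 57)]  |A|=2159.9712
3. ⊥bis P7·P1 via (34.31,31.56): [(0, 42.1174) (28.1587, 28.136) (68, 50.3126) (68, 57) (0, 57)]  |A|=1324.1278
4. ⊥bis P7·P2 via (29.465,36.36): [(0, 42.1174) (18.7843, 32.7906) (63.1682, 47.6232) (68, 50.3126) (68, 57) (0, 57)]  |A|=1151.3099
5. ⊥bis P7·P3 via (45.175,40.285): [(0, 42.1174) (18.7843, 32.7906) (45.63, 41.7621) (50.3238, 57) (0, 57)]  |A|=932.4134
6. ⊥bis P7·P4 via (39.73,26.81): [(0, 42.1174) (18.7843, 32.7906) (45.63, 41.7621) (50.3238, 57) (0, 57)]  |A|=932.4134
7. ⊥bis P7·P5 via (27.59,39.725): [(0, 42.1174) (11.7442, 36.2862) (46.2499, 43.7745) (50.3238, 57) (0, 57)]  |A|=821.5147
8. ⊥bis P7·P6 via (33.315,48.725): [(0, 42.1174) (11.7442, 36.2862) (35.9368, 41.5364) (30.2969, 57) (0, 57)]  |A|=603.0322
9. canonical 5-gon: [(0, 42.1174) (11.7442, 36.2862) (35.9368, 41.5364) (30.2969, 57) (0, 57)]
10. shoelace: 603.0322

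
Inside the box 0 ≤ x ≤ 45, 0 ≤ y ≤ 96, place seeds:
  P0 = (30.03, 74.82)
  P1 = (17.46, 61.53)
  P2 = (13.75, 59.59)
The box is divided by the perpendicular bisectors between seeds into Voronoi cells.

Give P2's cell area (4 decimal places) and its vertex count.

Area of P2's cell: 2131.8390 (4 vertices)

1. box [0,45]×[0,96]: [(0, 0) (45, 0) (45, 96) (0, 96)]
2. ⊥bis P2·P0 via (21.89,67.205): [(0, 90.6042) (0, 0) (45, 0) (45, 42.5017)]  |A|=2994.8825
3. ⊥bis P2·P1 via (15.605,60.56): [(0, 90.4026) (0, 0) (45, 0) (45, 4.3459)]  |A|=2131.839
4. canonical 4-gon: [(0, 90.4026) (0, 0) (45, 0) (45, 4.3459)]
5. shoelace: 2131.839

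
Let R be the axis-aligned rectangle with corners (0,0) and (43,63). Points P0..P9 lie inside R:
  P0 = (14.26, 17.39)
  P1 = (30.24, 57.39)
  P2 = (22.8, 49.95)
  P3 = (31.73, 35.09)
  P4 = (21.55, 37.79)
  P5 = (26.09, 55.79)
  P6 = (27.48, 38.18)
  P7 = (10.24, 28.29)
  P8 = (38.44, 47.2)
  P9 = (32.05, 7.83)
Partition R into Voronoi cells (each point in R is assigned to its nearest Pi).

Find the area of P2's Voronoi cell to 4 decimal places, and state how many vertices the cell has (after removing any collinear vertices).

Area of P2's cell: 382.0051 (7 vertices)

1. box [0,43]×[0,63]: [(0, 0) (43, 0) (43, 63) (0, 63)]
2. ⊥bis P2·P0 via (18.53,33.67): [(0, 38.5301) (43, 27.2519) (43, 63) (0, 63)]  |A|=1294.6864
3. ⊥bis P2·P1 via (26.52,53.67): [(0, 38.5301) (43, 27.2519) (43, 37.19) (17.19, 63) (0, 63)]  |A|=961.6084
4. ⊥bis P2·P3 via (27.265,42.52): [(0, 38.5301) (14.3587, 34.7641) (33.7643, 46.4257) (17.19, 63) (0, 63)]  |A|=675.8244
5. ⊥bis P2·P4 via (22.175,43.87): [(0, 46.1495) (28.4398, 43.226) (33.7643, 46.4257) (17.19, 63) (0, 63)]  |A|=480.2112
6. ⊥bis P2·P5 via (24.445,52.87): [(0, 46.1495) (28.4398, 43.226) (33.7643, 46.4257) (31.0293, 49.1607) (6.4635, 63) (0, 63)]  |A|=405.9874
7. ⊥bis P2·P6 via (25.14,44.065): [(0, 46.1495) (24.1413, 43.6679) (32.9998, 47.1902) (31.0293, 49.1607) (6.4635, 63) (0, 63)]  |A|=393.2013
8. ⊥bis P2·P7 via (16.52,39.12): [(0, 48.6995) (5.345, 45.6001) (24.1413, 43.6679) (32.9998, 47.1902) (31.0293, 49.1607) (6.4635, 63) (0, 63)]  |A|=386.3865
9. ⊥bis P2·P8 via (30.62,48.575): [(0, 48.6995) (5.345, 45.6001) (24.1413, 43.6679) (30.1793, 46.0687) (30.7506, 49.3177) (6.4635, 63) (0, 63)]  |A|=382.0051
10. ⊥bis P2·P9 via (27.425,28.89): [(0, 48.6995) (5.345, 45.6001) (24.1413, 43.6679) (30.1793, 46.0687) (30.7506, 49.3177) (6.4635, 63) (0, 63)]  |A|=382.0051
11. canonical 7-gon: [(0, 48.6995) (5.345, 45.6001) (24.1413, 43.6679) (30.1793, 46.0687) (30.7506, 49.3177) (6.4635, 63) (0, 63)]
12. shoelace: 382.0051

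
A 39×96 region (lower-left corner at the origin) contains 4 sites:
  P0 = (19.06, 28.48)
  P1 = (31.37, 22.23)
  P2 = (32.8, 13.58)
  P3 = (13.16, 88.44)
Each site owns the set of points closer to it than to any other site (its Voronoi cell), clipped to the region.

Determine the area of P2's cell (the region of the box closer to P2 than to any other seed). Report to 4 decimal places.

1. box [0,39]×[0,96]: [(0, 0) (39, 0) (39, 96) (0, 96)]
2. ⊥bis P2·P0 via (25.93,21.03): [(3.1245, 0) (39, 0) (39, 33.0825)]  |A|=593.4244
3. ⊥bis P2·P1 via (32.085,17.905): [(20.4565, 15.9826) (3.1245, 0) (39, 0) (39, 19.0482)]  |A|=463.3017
4. ⊥bis P2·P3 via (22.98,51.01): [(20.4565, 15.9826) (3.1245, 0) (39, 0) (39, 19.0482)]  |A|=463.3017
5. canonical 4-gon: [(20.4565, 15.9826) (3.1245, 0) (39, 0) (39, 19.0482)]
6. shoelace: 463.3017

Area of P2's cell: 463.3017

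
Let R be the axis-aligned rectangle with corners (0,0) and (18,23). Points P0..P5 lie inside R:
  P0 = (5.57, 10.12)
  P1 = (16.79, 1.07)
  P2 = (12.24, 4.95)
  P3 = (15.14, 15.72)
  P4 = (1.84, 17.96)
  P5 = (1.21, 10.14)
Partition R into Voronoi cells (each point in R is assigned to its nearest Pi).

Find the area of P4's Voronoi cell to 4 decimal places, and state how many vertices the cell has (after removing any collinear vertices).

1. box [0,18]×[0,23]: [(0, 0) (18, 0) (18, 23) (0, 23)]
2. ⊥bis P4·P0 via (3.705,14.04): [(0, 12.2773) (18, 20.8411) (18, 23) (0, 23)]  |A|=115.9348
3. ⊥bis P4·P1 via (9.315,9.515): [(0, 12.2773) (18, 20.8411) (18, 23) (0, 23)]  |A|=115.9348
4. ⊥bis P4·P2 via (7.04,11.455): [(0, 12.2773) (18, 20.8411) (18, 23) (0, 23)]  |A|=115.9348
5. ⊥bis P4·P3 via (8.49,16.84): [(0, 12.2773) (8.3942, 16.2709) (9.5275, 23) (0, 23)]  |A|=77.0595
6. ⊥bis P4·P5 via (1.525,14.05): [(0, 14.1729) (3.4073, 13.8984) (8.3942, 16.2709) (9.5275, 23) (0, 23)]  |A|=73.8302
7. canonical 5-gon: [(0, 14.1729) (3.4073, 13.8984) (8.3942, 16.2709) (9.5275, 23) (0, 23)]
8. shoelace: 73.8302

Area of P4's cell: 73.8302 (5 vertices)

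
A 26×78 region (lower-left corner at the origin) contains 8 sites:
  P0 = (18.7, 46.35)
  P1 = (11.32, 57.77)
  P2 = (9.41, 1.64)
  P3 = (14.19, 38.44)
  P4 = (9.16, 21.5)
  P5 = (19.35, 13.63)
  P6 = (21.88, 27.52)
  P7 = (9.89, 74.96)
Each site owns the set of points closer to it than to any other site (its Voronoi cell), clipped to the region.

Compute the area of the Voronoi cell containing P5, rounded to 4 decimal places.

Area of P5's cell: 223.4274

1. box [0,26]×[0,78]: [(0, 0) (26, 0) (26, 78) (0, 78)]
2. ⊥bis P5·P0 via (19.025,29.99): [(0, 29.6121) (0, 0) (26, 0) (26, 30.1286)]  |A|=776.6281
3. ⊥bis P5·P1 via (15.335,35.7): [(0, 29.6121) (0, 0) (26, 0) (26, 30.1286)]  |A|=776.6281
4. ⊥bis P5·P2 via (14.38,7.635): [(0, 29.6121) (0, 19.5564) (23.5896, 0) (26, 0) (26, 30.1286)]  |A|=545.9644
5. ⊥bis P5·P3 via (16.77,26.035): [(0, 22.5472) (0, 19.5564) (23.5896, 0) (26, 0) (26, 27.9547)]  |A|=425.8601
6. ⊥bis P5·P4 via (14.255,17.565): [(21.5672, 27.0327) (9.6282, 11.5743) (23.5896, 0) (26, 0) (26, 27.9547)]  |A|=271.5415
7. ⊥bis P5·P6 via (20.615,20.575): [(17.0774, 21.2194) (9.6282, 11.5743) (23.5896, 0) (26, 0) (26, 19.5941)]  |A|=223.4274
8. ⊥bis P5·P7 via (14.62,44.295): [(17.0774, 21.2194) (9.6282, 11.5743) (23.5896, 0) (26, 0) (26, 19.5941)]  |A|=223.4274
9. canonical 5-gon: [(17.0774, 21.2194) (9.6282, 11.5743) (23.5896, 0) (26, 0) (26, 19.5941)]
10. shoelace: 223.4274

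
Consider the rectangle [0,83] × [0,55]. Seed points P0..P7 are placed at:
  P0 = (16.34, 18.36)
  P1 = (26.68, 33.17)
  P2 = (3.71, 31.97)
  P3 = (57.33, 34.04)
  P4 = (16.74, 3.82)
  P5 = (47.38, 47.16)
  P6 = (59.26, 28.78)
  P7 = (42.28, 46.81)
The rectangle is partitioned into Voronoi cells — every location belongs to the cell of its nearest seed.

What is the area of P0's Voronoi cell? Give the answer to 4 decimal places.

1. box [0,83]×[0,55]: [(0, 0) (83, 0) (83, 55) (0, 55)]
2. ⊥bis P0·P1 via (21.51,25.765): [(0, 40.7828) (0, 0) (58.4133, 0)]  |A|=1191.1276
3. ⊥bis P0·P2 via (10.025,25.165): [(15.3249, 30.0833) (0, 15.8619) (0, 0) (58.4133, 0)]  |A|=1000.1721
4. ⊥bis P0·P3 via (36.835,26.2): [(42.6464, 11.008) (15.3249, 30.0833) (0, 15.8619) (0, 0) (46.8573, 0)]  |A|=936.5681
5. ⊥bis P0·P4 via (16.54,11.09): [(41.5438, 11.7779) (15.3249, 30.0833) (0, 15.8619) (0, 10.635)]  |A|=435.2717
6. ⊥bis P0·P5 via (31.86,32.76): [(41.5438, 11.7779) (15.3249, 30.0833) (0, 15.8619) (0, 10.635)]  |A|=435.2717
7. ⊥bis P0·P6 via (37.8,23.57): [(40.6687, 11.7538) (40.4831, 12.5184) (15.3249, 30.0833) (0, 15.8619) (0, 10.635)]  |A|=434.9349
8. ⊥bis P0·P7 via (29.31,32.585): [(40.6687, 11.7538) (40.4831, 12.5184) (15.3249, 30.0833) (0, 15.8619) (0, 10.635)]  |A|=434.9349
9. canonical 5-gon: [(40.6687, 11.7538) (40.4831, 12.5184) (15.3249, 30.0833) (0, 15.8619) (0, 10.635)]
10. shoelace: 434.9349

Area of P0's cell: 434.9349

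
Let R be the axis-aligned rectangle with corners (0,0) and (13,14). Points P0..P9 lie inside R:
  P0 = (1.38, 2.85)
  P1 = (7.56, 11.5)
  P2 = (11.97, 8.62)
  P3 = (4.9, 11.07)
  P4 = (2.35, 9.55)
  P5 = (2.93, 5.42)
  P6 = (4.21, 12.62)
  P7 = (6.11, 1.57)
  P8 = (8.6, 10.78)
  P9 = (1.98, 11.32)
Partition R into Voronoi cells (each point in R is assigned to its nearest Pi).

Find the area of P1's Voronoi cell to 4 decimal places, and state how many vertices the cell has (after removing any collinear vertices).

1. box [0,13]×[0,14]: [(0, 0) (13, 0) (13, 14) (0, 14)]
2. ⊥bis P1·P0 via (4.47,7.175): [(0, 10.3686) (13, 1.0807) (13, 14) (0, 14)]  |A|=107.5794
3. ⊥bis P1·P2 via (9.765,10.06): [(0, 10.3686) (6.7958, 5.5134) (12.3381, 14) (0, 14)]  |A|=64.6934
4. ⊥bis P1·P3 via (6.23,11.285): [(7.0901, 5.9641) (12.3381, 14) (5.7911, 14)]  |A|=26.3053
5. ⊥bis P1·P4 via (4.955,10.525): [(7.0901, 5.9641) (12.3381, 14) (5.7911, 14)]  |A|=26.3053
6. ⊥bis P1·P5 via (5.245,8.46): [(6.8891, 7.208) (7.5659, 6.6926) (12.3381, 14) (5.7911, 14)]  |A|=25.9361
7. ⊥bis P1·P6 via (5.885,12.06): [(6.0331, 12.503) (6.8891, 7.208) (7.5659, 6.6926) (12.3381, 14) (6.5336, 14)]  |A|=25.3804
8. ⊥bis P1·P7 via (6.835,6.535): [(6.0331, 12.503) (6.8891, 7.208) (7.5659, 6.6926) (12.3381, 14) (6.5336, 14)]  |A|=25.3804
9. ⊥bis P1·P8 via (8.08,11.14): [(6.0331, 12.503) (6.5992, 9.0011) (10.06, 14) (6.5336, 14)]  |A|=10.1142
10. ⊥bis P1·P9 via (4.77,11.41): [(6.0331, 12.503) (6.5992, 9.0011) (10.06, 14) (6.5336, 14)]  |A|=10.1142
11. canonical 4-gon: [(6.0331, 12.503) (6.5992, 9.0011) (10.06, 14) (6.5336, 14)]
12. shoelace: 10.1142

Area of P1's cell: 10.1142 (4 vertices)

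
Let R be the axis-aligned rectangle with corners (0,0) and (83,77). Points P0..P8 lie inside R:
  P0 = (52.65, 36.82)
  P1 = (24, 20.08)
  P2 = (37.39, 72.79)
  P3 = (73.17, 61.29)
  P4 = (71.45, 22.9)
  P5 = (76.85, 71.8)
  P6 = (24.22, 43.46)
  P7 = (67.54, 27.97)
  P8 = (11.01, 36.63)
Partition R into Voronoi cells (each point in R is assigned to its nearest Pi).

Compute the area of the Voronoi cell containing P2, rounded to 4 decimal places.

Area of P2's cell: 883.5640

1. box [0,83]×[0,77]: [(0, 0) (83, 0) (83, 77) (0, 77)]
2. ⊥bis P2·P0 via (45.02,54.805): [(0, 35.7056) (83, 70.9177) (83, 77) (0, 77)]  |A|=1966.1317
3. ⊥bis P2·P1 via (30.695,46.435): [(0, 54.2325) (27.3148, 47.2937) (83, 70.9177) (83, 77) (0, 77)]  |A|=1713.1029
4. ⊥bis P2·P3 via (55.28,67.04): [(0, 54.2325) (27.3148, 47.2937) (52.3466, 57.9132) (58.4812, 77) (0, 77)]  |A|=1385.8898
5. ⊥bis P2·P4 via (54.42,47.845): [(0, 54.2325) (27.3148, 47.2937) (52.3466, 57.9132) (58.4812, 77) (0, 77)]  |A|=1385.8898
6. ⊥bis P2·P5 via (57.12,72.295): [(0, 54.2325) (27.3148, 47.2937) (52.3466, 57.9132) (57.1328, 72.8046) (57.238, 77) (0, 77)]  |A|=1383.2819
7. ⊥bis P2·P6 via (30.805,58.125): [(0, 71.9573) (41.5126, 53.317) (52.3466, 57.9132) (57.1328, 72.8046) (57.238, 77) (0, 77)]  |A|=883.8599
8. ⊥bis P2·P7 via (52.465,50.38): [(0, 71.9573) (41.5126, 53.317) (52.3466, 57.9132) (57.1328, 72.8046) (57.238, 77) (0, 77)]  |A|=883.8599
9. ⊥bis P2·P8 via (24.2,54.71): [(0, 72.3648) (1.4525, 71.3051) (41.5126, 53.317) (52.3466, 57.9132) (57.1328, 72.8046) (57.238, 77) (0, 77)]  |A|=883.564
10. canonical 7-gon: [(0, 72.3648) (1.4525, 71.3051) (41.5126, 53.317) (52.3466, 57.9132) (57.1328, 72.8046) (57.238, 77) (0, 77)]
11. shoelace: 883.564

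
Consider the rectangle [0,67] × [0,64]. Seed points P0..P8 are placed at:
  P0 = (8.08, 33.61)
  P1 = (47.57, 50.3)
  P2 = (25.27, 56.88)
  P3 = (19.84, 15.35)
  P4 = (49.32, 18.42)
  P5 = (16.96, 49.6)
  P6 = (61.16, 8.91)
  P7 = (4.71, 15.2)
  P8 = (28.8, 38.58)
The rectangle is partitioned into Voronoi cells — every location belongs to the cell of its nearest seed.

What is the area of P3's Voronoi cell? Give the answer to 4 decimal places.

1. box [0,67]×[0,64]: [(0, 0) (67, 0) (67, 64) (0, 64)]
2. ⊥bis P3·P0 via (13.96,24.48): [(0, 15.4893) (0, 0) (67, 0) (67, 58.6394)]  |A|=2483.3121
3. ⊥bis P3·P1 via (33.705,32.825): [(30.6639, 35.2378) (0, 15.4893) (0, 0) (67, 0) (67, 6.4081)]  |A|=1534.3724
4. ⊥bis P3·P2 via (22.555,36.115): [(30.9402, 35.0186) (30.4276, 35.0857) (0, 15.4893) (0, 0) (67, 0) (67, 6.4081)]  |A|=1534.3255
5. ⊥bis P3·P4 via (34.58,16.885): [(32.8493, 33.5039) (30.9402, 35.0186) (30.4276, 35.0857) (0, 15.4893) (0, 0) (36.3384, 0)]  |A|=911.2629
6. ⊥bis P3·P5 via (18.4,32.475): [(32.8493, 33.5039) (32.6372, 33.6722) (27.5715, 33.2462) (0, 15.4893) (0, 0) (36.3384, 0)]  |A|=906.9239
7. ⊥bis P3·P6 via (40.5,12.13): [(32.8493, 33.5039) (32.6372, 33.6722) (27.5715, 33.2462) (0, 15.4893) (0, 0) (36.3384, 0)]  |A|=906.9239
8. ⊥bis P3·P7 via (12.275,15.275): [(32.8493, 33.5039) (32.6372, 33.6722) (27.5715, 33.2462) (12.195, 23.3433) (12.4264, 0) (36.3384, 0)]  |A|=667.4406
9. ⊥bis P3·P8 via (24.32,26.965): [(33.9157, 23.2639) (20.2538, 28.5334) (12.195, 23.3433) (12.4264, 0) (36.3384, 0)]  |A|=588.3354
10. canonical 5-gon: [(33.9157, 23.2639) (20.2538, 28.5334) (12.195, 23.3433) (12.4264, 0) (36.3384, 0)]
11. shoelace: 588.3354

Area of P3's cell: 588.3354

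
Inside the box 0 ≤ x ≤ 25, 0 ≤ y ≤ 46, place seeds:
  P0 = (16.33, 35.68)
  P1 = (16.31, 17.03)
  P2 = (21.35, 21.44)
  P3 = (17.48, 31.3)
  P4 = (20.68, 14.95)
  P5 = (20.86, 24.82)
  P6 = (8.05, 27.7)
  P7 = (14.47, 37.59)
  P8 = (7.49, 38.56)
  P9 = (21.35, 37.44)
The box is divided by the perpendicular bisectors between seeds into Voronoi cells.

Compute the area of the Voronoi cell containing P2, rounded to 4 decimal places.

Area of P2's cell: 36.3626

1. box [0,25]×[0,46]: [(0, 0) (25, 0) (25, 46) (0, 46)]
2. ⊥bis P2·P0 via (18.84,28.56): [(0, 21.9184) (0, 0) (25, 0) (25, 30.7316)]  |A|=658.1243
3. ⊥bis P2·P1 via (18.83,19.235): [(12.5965, 26.359) (25, 12.1836) (25, 30.7316)]  |A|=115.03
4. ⊥bis P2·P3 via (19.415,26.37): [(14.3324, 24.3751) (25, 12.1836) (25, 28.5621)]  |A|=87.3597
5. ⊥bis P2·P4 via (21.015,18.195): [(14.3324, 24.3751) (19.6134, 18.3397) (25, 17.7836) (25, 28.5621)]  |A|=72.2771
6. ⊥bis P2·P5 via (21.105,23.13): [(16.0616, 22.3989) (19.6134, 18.3397) (25, 17.7836) (25, 23.6947)]  |A|=36.3626
7. ⊥bis P2·P6 via (14.7,24.57): [(16.0616, 22.3989) (19.6134, 18.3397) (25, 17.7836) (25, 23.6947)]  |A|=36.3626
8. ⊥bis P2·P7 via (17.91,29.515): [(16.0616, 22.3989) (19.6134, 18.3397) (25, 17.7836) (25, 23.6947)]  |A|=36.3626
9. ⊥bis P2·P8 via (14.42,30): [(16.0616, 22.3989) (19.6134, 18.3397) (25, 17.7836) (25, 23.6947)]  |A|=36.3626
10. ⊥bis P2·P9 via (21.35,29.44): [(16.0616, 22.3989) (19.6134, 18.3397) (25, 17.7836) (25, 23.6947)]  |A|=36.3626
11. canonical 4-gon: [(16.0616, 22.3989) (19.6134, 18.3397) (25, 17.7836) (25, 23.6947)]
12. shoelace: 36.3626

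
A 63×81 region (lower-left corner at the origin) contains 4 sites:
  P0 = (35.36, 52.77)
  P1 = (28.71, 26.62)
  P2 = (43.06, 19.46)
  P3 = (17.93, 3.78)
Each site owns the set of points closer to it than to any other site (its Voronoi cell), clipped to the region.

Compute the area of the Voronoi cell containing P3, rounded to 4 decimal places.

Area of P3's cell: 621.8195

1. box [0,63]×[0,81]: [(0, 0) (63, 0) (63, 81) (0, 81)]
2. ⊥bis P3·P0 via (26.645,28.275): [(0, 37.7549) (0, 0) (63, 0) (63, 15.3404)]  |A|=1672.5022
3. ⊥bis P3·P1 via (23.32,15.2): [(0, 26.2065) (0, 0) (55.5248, 0)]  |A|=727.557
4. ⊥bis P3·P2 via (30.495,11.62): [(30.3238, 11.8943) (0, 26.2065) (0, 0) (37.7454, 0)]  |A|=621.8195
5. canonical 4-gon: [(30.3238, 11.8943) (0, 26.2065) (0, 0) (37.7454, 0)]
6. shoelace: 621.8195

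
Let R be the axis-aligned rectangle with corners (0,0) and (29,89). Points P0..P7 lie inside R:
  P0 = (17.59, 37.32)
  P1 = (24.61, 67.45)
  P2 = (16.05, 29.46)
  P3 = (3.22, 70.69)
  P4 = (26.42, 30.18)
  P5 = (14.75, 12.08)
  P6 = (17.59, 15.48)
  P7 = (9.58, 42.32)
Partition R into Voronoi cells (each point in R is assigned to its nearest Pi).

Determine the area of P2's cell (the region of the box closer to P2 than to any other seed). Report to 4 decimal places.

1. box [0,29]×[0,89]: [(0, 0) (29, 0) (29, 89) (0, 89)]
2. ⊥bis P2·P0 via (16.82,33.39): [(0, 36.6855) (0, 0) (29, 0) (29, 31.0036)]  |A|=981.4921
3. ⊥bis P2·P1 via (20.33,48.455): [(0, 36.6855) (0, 0) (29, 0) (29, 31.0036)]  |A|=981.4921
4. ⊥bis P2·P3 via (9.635,50.075): [(0, 36.6855) (0, 0) (29, 0) (29, 31.0036)]  |A|=981.4921
5. ⊥bis P2·P4 via (21.235,29.82): [(21.0446, 32.5623) (0, 36.6855) (0, 0) (23.3054, 0)]  |A|=765.4551
6. ⊥bis P2·P5 via (15.4,20.77): [(21.8971, 20.284) (21.0446, 32.5623) (0, 36.6855) (0, 21.9219)]  |A|=289.0782
7. ⊥bis P2·P6 via (16.82,22.47): [(7.0544, 21.3942) (21.7079, 23.0084) (21.0446, 32.5623) (0, 36.6855) (0, 21.9219)]  |A|=268.9643
8. ⊥bis P2·P7 via (12.815,35.89): [(7.0544, 21.3942) (21.7079, 23.0084) (21.0446, 32.5623) (10.3612, 34.6555) (0, 29.4426) (0, 21.9219)]  |A|=231.4418
9. canonical 6-gon: [(7.0544, 21.3942) (21.7079, 23.0084) (21.0446, 32.5623) (10.3612, 34.6555) (0, 29.4426) (0, 21.9219)]
10. shoelace: 231.4418

Area of P2's cell: 231.4418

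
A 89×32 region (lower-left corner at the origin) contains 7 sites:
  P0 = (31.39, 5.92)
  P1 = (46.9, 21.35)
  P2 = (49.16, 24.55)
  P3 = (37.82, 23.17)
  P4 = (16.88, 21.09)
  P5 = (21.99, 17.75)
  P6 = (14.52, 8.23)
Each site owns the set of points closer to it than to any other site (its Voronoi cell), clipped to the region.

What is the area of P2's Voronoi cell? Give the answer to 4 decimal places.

1. box [0,89]×[0,32]: [(0, 0) (89, 0) (89, 32) (0, 32)]
2. ⊥bis P2·P0 via (40.275,15.235): [(56.2473, 0) (89, 0) (89, 32) (22.6986, 32)]  |A|=1584.8647
3. ⊥bis P2·P1 via (48.03,22.95): [(80.5256, 0) (89, 0) (89, 32) (35.2158, 32)]  |A|=996.1373
4. ⊥bis P2·P3 via (43.49,23.86): [(43.1843, 26.3723) (80.5256, 0) (89, 0) (89, 32) (42.4994, 32)]  |A|=975.6424
5. ⊥bis P2·P4 via (33.02,22.82): [(43.1843, 26.3723) (80.5256, 0) (89, 0) (89, 32) (42.4994, 32)]  |A|=975.6424
6. ⊥bis P2·P5 via (35.575,21.15): [(43.1843, 26.3723) (80.5256, 0) (89, 0) (89, 32) (42.4994, 32)]  |A|=975.6424
7. ⊥bis P2·P6 via (31.84,16.39): [(43.1843, 26.3723) (80.5256, 0) (89, 0) (89, 32) (42.4994, 32)]  |A|=975.6424
8. canonical 5-gon: [(43.1843, 26.3723) (80.5256, 0) (89, 0) (89, 32) (42.4994, 32)]
9. shoelace: 975.6424

Area of P2's cell: 975.6424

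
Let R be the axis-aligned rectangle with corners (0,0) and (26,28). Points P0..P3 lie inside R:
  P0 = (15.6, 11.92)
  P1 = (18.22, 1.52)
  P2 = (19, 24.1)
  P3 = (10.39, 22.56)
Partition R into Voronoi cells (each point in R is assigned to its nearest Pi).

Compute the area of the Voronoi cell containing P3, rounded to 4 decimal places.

Area of P3's cell: 199.0778

1. box [0,26]×[0,28]: [(0, 0) (26, 0) (26, 28) (0, 28)]
2. ⊥bis P3·P0 via (12.995,17.24): [(0, 10.8768) (26, 23.608) (26, 28) (0, 28)]  |A|=279.6963
3. ⊥bis P3·P1 via (14.305,12.04): [(0, 10.8768) (26, 23.608) (26, 28) (0, 28)]  |A|=279.6963
4. ⊥bis P3·P2 via (14.695,23.33): [(0, 10.8768) (15.5597, 18.4958) (13.8597, 28) (0, 28)]  |A|=199.0778
5. canonical 4-gon: [(0, 10.8768) (15.5597, 18.4958) (13.8597, 28) (0, 28)]
6. shoelace: 199.0778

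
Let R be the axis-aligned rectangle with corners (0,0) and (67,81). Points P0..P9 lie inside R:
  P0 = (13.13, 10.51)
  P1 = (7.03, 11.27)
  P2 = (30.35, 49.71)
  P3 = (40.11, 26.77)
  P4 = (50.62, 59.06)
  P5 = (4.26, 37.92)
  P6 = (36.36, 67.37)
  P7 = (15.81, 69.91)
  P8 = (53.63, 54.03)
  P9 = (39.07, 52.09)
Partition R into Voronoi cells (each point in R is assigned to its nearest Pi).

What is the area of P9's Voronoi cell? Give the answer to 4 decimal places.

Area of P9's cell: 225.8073

1. box [0,67]×[0,81]: [(0, 0) (67, 0) (67, 81) (0, 81)]
2. ⊥bis P9·P0 via (26.1,31.3): [(0, 47.5827) (67, 5.7842) (67, 81) (0, 81)]  |A|=3639.2086
3. ⊥bis P9·P1 via (23.05,31.68): [(0, 49.7722) (13.5949, 39.1014) (67, 5.7842) (67, 81) (0, 81)]  |A|=3624.3258
4. ⊥bis P9·P2 via (34.71,50.9): [(42.9243, 20.8041) (67, 5.7842) (67, 81) (26.4946, 81)]  |A|=2124.5671
5. ⊥bis P9·P3 via (39.59,39.43): [(37.86, 39.3589) (67, 40.5558) (67, 81) (26.4946, 81)]  |A|=1432.6152
6. ⊥bis P9·P4 via (44.845,55.575): [(37.86, 39.3589) (54.2252, 40.0311) (29.5019, 81) (26.4946, 81)]  |A|=406.1548
7. ⊥bis P9·P5 via (21.665,45.005): [(37.86, 39.3589) (54.2252, 40.0311) (29.5019, 81) (26.4946, 81)]  |A|=406.1548
8. ⊥bis P9·P6 via (37.715,59.73): [(32.55, 58.814) (37.86, 39.3589) (54.2252, 40.0311) (41.8907, 60.4706)]  |A|=266.6533
9. ⊥bis P9·P7 via (27.44,61): [(32.55, 58.814) (37.86, 39.3589) (54.2252, 40.0311) (41.8907, 60.4706)]  |A|=266.6533
10. ⊥bis P9·P8 via (46.35,53.06): [(32.55, 58.814) (37.86, 39.3589) (48.1194, 39.7803) (46.3464, 53.087) (41.8907, 60.4706)]  |A|=225.8073
11. canonical 5-gon: [(32.55, 58.814) (37.86, 39.3589) (48.1194, 39.7803) (46.3464, 53.087) (41.8907, 60.4706)]
12. shoelace: 225.8073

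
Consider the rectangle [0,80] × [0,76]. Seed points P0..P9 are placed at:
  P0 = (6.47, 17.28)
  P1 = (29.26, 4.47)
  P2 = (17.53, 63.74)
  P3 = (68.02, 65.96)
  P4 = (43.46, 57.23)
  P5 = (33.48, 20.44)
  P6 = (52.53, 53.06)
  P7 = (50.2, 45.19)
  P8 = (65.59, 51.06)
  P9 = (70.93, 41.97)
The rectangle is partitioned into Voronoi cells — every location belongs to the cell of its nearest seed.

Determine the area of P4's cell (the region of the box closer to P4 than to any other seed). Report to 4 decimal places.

Area of P4's cell: 588.7610

1. box [0,80]×[0,76]: [(0, 0) (80, 0) (80, 76) (0, 76)]
2. ⊥bis P4·P0 via (24.965,37.255): [(0, 60.3703) (65.2012, 0) (80, 0) (80, 76) (0, 76)]  |A|=4111.8925
3. ⊥bis P4·P1 via (36.36,30.85): [(0, 60.3703) (30.0477, 32.5489) (80, 19.1046) (80, 76) (0, 76)]  |A|=3393.8908
4. ⊥bis P4·P2 via (30.495,60.485): [(24.7199, 37.482) (30.0477, 32.5489) (80, 19.1046) (80, 76) (34.3902, 76)]  |A|=2538.3874
5. ⊥bis P4·P3 via (55.74,61.595): [(24.7199, 37.482) (30.0477, 32.5489) (69.8748, 21.8297) (50.6197, 76) (34.3902, 76)]  |A|=1454.5782
6. ⊥bis P4·P5 via (38.47,38.835): [(25.9146, 42.2409) (66.5365, 31.2214) (50.6197, 76) (34.3902, 76)]  |A|=1095.7427
7. ⊥bis P4·P6 via (47.995,55.145): [(25.9146, 42.2409) (40.2717, 38.3463) (53.656, 67.458) (50.6197, 76) (34.3902, 76)]  |A|=665.7556
8. ⊥bis P4·P7 via (46.83,51.21): [(25.9146, 42.2409) (29.2108, 41.3467) (45.9626, 50.7244) (53.656, 67.458) (50.6197, 76) (34.3902, 76)]  |A|=588.761
9. ⊥bis P4·P8 via (54.525,54.145): [(25.9146, 42.2409) (29.2108, 41.3467) (45.9626, 50.7244) (53.656, 67.458) (50.6197, 76) (34.3902, 76)]  |A|=588.761
10. ⊥bis P4·P9 via (57.195,49.6): [(25.9146, 42.2409) (29.2108, 41.3467) (45.9626, 50.7244) (53.656, 67.458) (50.6197, 76) (34.3902, 76)]  |A|=588.761
11. canonical 6-gon: [(25.9146, 42.2409) (29.2108, 41.3467) (45.9626, 50.7244) (53.656, 67.458) (50.6197, 76) (34.3902, 76)]
12. shoelace: 588.761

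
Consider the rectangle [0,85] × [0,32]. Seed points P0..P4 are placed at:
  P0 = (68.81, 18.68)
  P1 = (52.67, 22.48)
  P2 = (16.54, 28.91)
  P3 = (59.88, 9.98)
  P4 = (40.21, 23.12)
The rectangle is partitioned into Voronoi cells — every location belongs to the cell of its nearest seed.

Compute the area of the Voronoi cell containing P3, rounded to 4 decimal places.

1. box [0,85]×[0,32]: [(0, 0) (85, 0) (85, 32) (0, 32)]
2. ⊥bis P3·P0 via (64.345,14.33): [(0, 0) (78.3059, 0) (47.1301, 32) (0, 32)]  |A|=2006.9764
3. ⊥bis P3·P1 via (56.275,16.23): [(28.137, 0) (78.3059, 0) (60.2565, 18.5265)]  |A|=464.7285
4. ⊥bis P3·P2 via (38.21,19.445): [(30.2489, 1.2181) (29.7168, 0) (78.3059, 0) (60.2565, 18.5265)]  |A|=463.7663
5. ⊥bis P3·P4 via (50.045,16.55): [(45.792, 10.1834) (38.9892, 0) (78.3059, 0) (60.2565, 18.5265)]  |A|=409.4723
6. canonical 4-gon: [(45.792, 10.1834) (38.9892, 0) (78.3059, 0) (60.2565, 18.5265)]
7. shoelace: 409.4723

Area of P3's cell: 409.4723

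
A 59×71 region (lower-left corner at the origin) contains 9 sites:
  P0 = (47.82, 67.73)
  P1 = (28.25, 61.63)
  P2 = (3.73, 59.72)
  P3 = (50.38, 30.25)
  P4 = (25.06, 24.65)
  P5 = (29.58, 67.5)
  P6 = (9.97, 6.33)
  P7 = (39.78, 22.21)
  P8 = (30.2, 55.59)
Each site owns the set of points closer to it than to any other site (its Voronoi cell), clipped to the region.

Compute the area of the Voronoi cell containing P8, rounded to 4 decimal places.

1. box [0,59]×[0,71]: [(0, 0) (59, 0) (59, 71) (0, 71)]
2. ⊥bis P8·P0 via (39.01,61.66): [(0, 0) (59, 0) (59, 32.6465) (32.5748, 71) (0, 71)]  |A|=3682.2513
3. ⊥bis P8·P1 via (29.225,58.61): [(0, 49.1748) (0, 0) (59, 0) (59, 32.6465) (38.9485, 61.7492)]  |A|=3106.5498
4. ⊥bis P8·P2 via (16.965,57.655): [(16.4716, 54.4926) (7.9693, 0) (59, 0) (59, 32.6465) (38.9485, 61.7492)]  |A|=2484.4217
5. ⊥bis P8·P3 via (40.29,42.92): [(16.4716, 54.4926) (11.0303, 19.6185) (47.8006, 48.9013) (38.9485, 61.7492)]  |A|=738.0082
6. ⊥bis P8·P4 via (27.63,40.12): [(16.4716, 54.4926) (14.5677, 42.29) (35.1958, 38.8631) (47.8006, 48.9013) (38.9485, 61.7492)]  |A|=498.1118
7. ⊥bis P8·P5 via (29.89,61.545): [(16.4716, 54.4926) (14.5677, 42.29) (35.1958, 38.8631) (47.8006, 48.9013) (38.9485, 61.7492)]  |A|=498.1118
8. ⊥bis P8·P6 via (20.085,30.96): [(16.4716, 54.4926) (14.5677, 42.29) (35.1958, 38.8631) (47.8006, 48.9013) (38.9485, 61.7492)]  |A|=498.1118
9. ⊥bis P8·P7 via (34.99,38.9): [(16.4716, 54.4926) (14.5677, 42.29) (34.984, 38.8983) (35.3841, 39.0131) (47.8006, 48.9013) (38.9485, 61.7492)]  |A|=498.0926
10. canonical 6-gon: [(16.4716, 54.4926) (14.5677, 42.29) (34.984, 38.8983) (35.3841, 39.0131) (47.8006, 48.9013) (38.9485, 61.7492)]
11. shoelace: 498.0926

Area of P8's cell: 498.0926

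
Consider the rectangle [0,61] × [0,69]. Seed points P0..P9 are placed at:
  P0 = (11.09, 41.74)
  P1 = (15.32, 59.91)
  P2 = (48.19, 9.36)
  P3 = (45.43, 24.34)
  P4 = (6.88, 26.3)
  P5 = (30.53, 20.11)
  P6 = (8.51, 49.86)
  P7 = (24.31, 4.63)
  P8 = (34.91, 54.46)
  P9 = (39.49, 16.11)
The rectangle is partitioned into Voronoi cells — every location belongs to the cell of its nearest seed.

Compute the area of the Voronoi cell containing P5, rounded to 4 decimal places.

Area of P5's cell: 367.2802

1. box [0,61]×[0,69]: [(0, 0) (61, 0) (61, 69) (0, 69)]
2. ⊥bis P5·P0 via (20.81,30.925): [(0, 12.222) (0, 0) (61, 0) (61, 67.0458)]  |A|=2417.6682
3. ⊥bis P5·P1 via (22.925,40.01): [(36.8318, 45.3246) (0, 12.222) (0, 0) (61, 0) (61, 54.5608)]  |A|=2266.7976
4. ⊥bis P5·P2 via (39.36,14.735): [(36.8318, 45.3246) (0, 12.222) (0, 0) (30.3905, 0) (61, 50.285) (61, 54.5608)]  |A|=1497.1986
5. ⊥bis P5·P3 via (37.98,22.225): [(32.5219, 41.4511) (0, 12.222) (0, 0) (30.3905, 0) (39.869, 15.5711)]  |A|=1008.4526
6. ⊥bis P5·P4 via (18.705,23.205): [(32.5219, 41.4511) (20.6996, 30.8258) (12.6315, 0) (30.3905, 0) (39.869, 15.5711)]  |A|=687.2699
7. ⊥bis P5·P6 via (19.52,34.985): [(32.5219, 41.4511) (20.6996, 30.8258) (12.6315, 0) (30.3905, 0) (39.869, 15.5711)]  |A|=687.2699
8. ⊥bis P5·P7 via (27.42,12.37): [(32.5219, 41.4511) (20.6996, 30.8258) (16.9683, 16.5696) (35.8568, 8.98) (39.869, 15.5711)]  |A|=434.5868
9. ⊥bis P5·P8 via (32.72,37.285): [(33.7416, 37.1547) (28.487, 37.8247) (20.6996, 30.8258) (16.9683, 16.5696) (35.8568, 8.98) (39.869, 15.5711)]  |A|=423.7079
10. ⊥bis P5·P9 via (35.01,18.11): [(37.5396, 23.7763) (33.7416, 37.1547) (28.487, 37.8247) (20.6996, 30.8258) (16.9683, 16.5696) (31.6828, 10.6572)]  |A|=367.2802
11. canonical 6-gon: [(37.5396, 23.7763) (33.7416, 37.1547) (28.487, 37.8247) (20.6996, 30.8258) (16.9683, 16.5696) (31.6828, 10.6572)]
12. shoelace: 367.2802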